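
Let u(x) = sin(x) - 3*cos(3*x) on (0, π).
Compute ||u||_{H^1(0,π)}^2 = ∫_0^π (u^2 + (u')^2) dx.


||u||_{H^1(0,π)}^2 = 46*π

u'(x) = 9*sin(3*x) + cos(x).
Expand u² and (u')² and integrate term by term on (0, π), using: for integers n ≥ 1, ∫_0^π sin²(nx) dx = ∫_0^π cos²(nx) dx = π/2; for n ≠ n', ∫_0^π sin(nx)sin(n'x) dx = ∫_0^π cos(nx)cos(n'x) dx = 0; and by product-to-sum, ∫_0^π sin(nx)cos(n'x) dx = ½∫_0^π [sin((n+n')x) + sin((n−n')x)] dx, which is 0 when n+n' is even and 2n/(n²−n'²) when n+n' is odd (it need not vanish on (0, π)).
  u² squared terms: (-3)²·∫cos(3x)² dx = 9·π/2 = 9*π/2;  (1)²·∫sin(x)² dx = 1·π/2 = π/2.
  u² cross terms: 2·(-3)·(1)·∫cos(3x)·sin(x) dx = -6·(0) = 0.
  So ∫_0^π u² dx = 9*π/2 + π/2 + 0 = 5*π.
  (u')² squared terms: (9)²·∫sin(3x)² dx = 81·π/2 = 81*π/2;  (1)²·∫cos(x)² dx = 1·π/2 = π/2.
  (u')² cross terms: 2·(9)·(1)·∫sin(3x)·cos(x) dx = 18·(0) = 0.
  So ∫_0^π (u')² dx = 81*π/2 + π/2 + 0 = 41*π.
||u||_{H^1}^2 = (5*π) + (41*π) = 46*π.


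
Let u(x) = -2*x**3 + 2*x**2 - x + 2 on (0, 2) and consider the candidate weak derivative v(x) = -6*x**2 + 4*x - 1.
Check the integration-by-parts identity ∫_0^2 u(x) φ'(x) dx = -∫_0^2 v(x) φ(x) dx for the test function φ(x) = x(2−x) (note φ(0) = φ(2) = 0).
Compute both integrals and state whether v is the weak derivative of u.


LHS = 28/5, RHS = 28/5. Yes, v = u' weakly.

u(x) = -2*x**3 + 2*x**2 - x + 2, classical derivative u'(x) = -6*x**2 + 4*x - 1.
φ(x) = x(2−x), so φ'(x) = 2 - 2*x.
Note φ(0) = φ(2) = 0, so the boundary term u·φ vanishes.
LHS = ∫_0^2 u(x) φ'(x) dx = ∫_0^2 (4*x^4 - 8*x^3 + 6*x^2 - 6*x + 4) dx. Term by term:
  ∫_0^2 4*x^4 dx = 128/5;  ∫_0^2 -8*x^3 dx = -32;  ∫_0^2 6*x^2 dx = 16;
  ∫_0^2 -6*x dx = -12;  ∫_0^2 4 dx = 8.
Sum: 128/5 − 32 + 16 − 12 + 8 = 28/5.
So LHS = 28/5.
∫_0^2 v(x) φ(x) dx = ∫_0^2 (6*x^4 - 16*x^3 + 9*x^2 - 2*x) dx. Term by term:
  ∫_0^2 6*x^4 dx = 192/5;  ∫_0^2 -16*x^3 dx = -64;  ∫_0^2 9*x^2 dx = 24;
  ∫_0^2 -2*x dx = -4.
Sum: 192/5 − 64 + 24 − 4 = -28/5.
So RHS = -∫_0^2 v(x) φ(x) dx = 28/5.
LHS = RHS, so the identity holds for this test φ.
Moreover u is smooth here and v(x) = u'(x) = -6*x**2 + 4*x - 1 pointwise, so the identity holds for every test function. Hence v is the weak derivative of u.


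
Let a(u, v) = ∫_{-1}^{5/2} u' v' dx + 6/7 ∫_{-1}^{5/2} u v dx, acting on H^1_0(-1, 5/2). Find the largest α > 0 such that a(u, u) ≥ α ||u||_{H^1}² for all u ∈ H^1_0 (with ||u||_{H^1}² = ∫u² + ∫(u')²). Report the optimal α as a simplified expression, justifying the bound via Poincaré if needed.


α = 2*(2*π^2 + 21)/(4*π^2 + 49)

Coercivity of a(·,·) on H^1_0(-1, 5/2) means a(u, u) ≥ α ||u||_{H^1}² for every u ∈ H^1_0.
The interval has length L = 7/2, and Poincaré/coercivity depend only on L. Here a(u, u) = ∫(u')² + (6/7)·∫u².
Here 0 < c = 6/7 < 1. The condition a(u,u) ≥ α||u||_{H^1}² reads (1−α)∫(u')² ≥ (α−c)∫u². Any admissible α is ≤ 1 (rapidly oscillating u have ∫u²/∫(u')² → 0), and α = 1 would force 0 ≥ (1−c)∫u², impossible since c < 1; so 1−α > 0. By the sharp Poincaré inequality on H^1_0 of an interval of length L, ∫(u')² ≥ (π/L)²∫u² with equality for the first sine mode sin(π(x−x₀)/L) (x₀ the left endpoint), so the inequality holds for all u iff (1−α)(π/L)² ≥ α − c, i.e. α ≤ ((π/L)² + c)/((π/L)² + 1) = (1 + c(L/π)²)/(1 + (L/π)²). With (π/L)² = 4*π^2/49 and c = 6/7, the largest admissible constant is α = ((π/L)² + c)/((π/L)² + 1).
Simplifying, α = 2*(2*π^2 + 21)/(4*π^2 + 49).


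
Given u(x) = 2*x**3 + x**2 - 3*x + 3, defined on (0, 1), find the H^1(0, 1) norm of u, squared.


||u||_{H^1}^2 = 155/14

The H^1 norm (squared) on an interval (0, L) is
  ||u||_{H^1}^2 = ∫_0^L u(x)^2 dx + ∫_0^L u'(x)^2 dx.
Compute u'(x) = 6*x**2 + 2*x - 3.
Then u(x)^2 = 4*x**6 + 4*x**5 - 11*x**4 + 6*x**3 + 15*x**2 - 18*x + 9 and u'(x)^2 = 36*x**4 + 24*x**3 - 32*x**2 - 12*x + 9.
Integrate each monomial from 0 to 1 using ∫_0^1 c·x^n dx = c·1^(n+1)/(n+1):
  ∫_0^1 u(x)^2 dx = ∫_0^1 (4*x^6 + 4*x^5 - 11*x^4 + 6*x^3 + 15*x^2 - 18*x + 9) dx. Term by term:
    ∫_0^1 4*x^6 dx = 4/7;  ∫_0^1 4*x^5 dx = 2/3;  ∫_0^1 -11*x^4 dx = -11/5;
    ∫_0^1 6*x^3 dx = 3/2;  ∫_0^1 15*x^2 dx = 5;  ∫_0^1 -18*x dx = -9;
    ∫_0^1 9 dx = 9.
  Sum: 4/7 + 2/3 − 11/5 + 3/2 + 5 − 9 + 9 = 1163/210.
  ∫_0^1 u'(x)^2 dx = ∫_0^1 (36*x^4 + 24*x^3 - 32*x^2 - 12*x + 9) dx. Term by term:
    ∫_0^1 36*x^4 dx = 36/5;  ∫_0^1 24*x^3 dx = 6;  ∫_0^1 -32*x^2 dx = -32/3;
    ∫_0^1 -12*x dx = -6;  ∫_0^1 9 dx = 9.
  Sum: 36/5 + 6 − 32/3 − 6 + 9 = 83/15.
Adding: ||u||_{H^1}^2 = 1163/210 + 83/15 = 155/14.


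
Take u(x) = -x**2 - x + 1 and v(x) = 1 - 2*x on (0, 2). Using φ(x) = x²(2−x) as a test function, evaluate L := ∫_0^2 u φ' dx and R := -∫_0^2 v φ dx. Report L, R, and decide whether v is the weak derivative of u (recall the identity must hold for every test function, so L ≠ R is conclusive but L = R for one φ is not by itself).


LHS = 68/15, RHS = 28/15. No, v is not the weak derivative of u.

u(x) = -x**2 - x + 1, classical derivative u'(x) = -2*x - 1.
φ(x) = x²(2−x), so φ'(x) = x*(4 - 3*x).
Note φ(0) = φ(2) = 0, so the boundary term u·φ vanishes.
LHS = ∫_0^2 u(x) φ'(x) dx = ∫_0^2 (3*x^4 - x^3 - 7*x^2 + 4*x) dx. Term by term:
  ∫_0^2 3*x^4 dx = 96/5;  ∫_0^2 -x^3 dx = -4;  ∫_0^2 -7*x^2 dx = -56/3;
  ∫_0^2 4*x dx = 8.
Sum: 96/5 − 4 − 56/3 + 8 = 68/15.
So LHS = 68/15.
∫_0^2 v(x) φ(x) dx = ∫_0^2 (2*x^4 - 5*x^3 + 2*x^2) dx. Term by term:
  ∫_0^2 2*x^4 dx = 64/5;  ∫_0^2 -5*x^3 dx = -20;  ∫_0^2 2*x^2 dx = 16/3.
Sum: 64/5 − 20 + 16/3 = -28/15.
So RHS = -∫_0^2 v(x) φ(x) dx = 28/15.
LHS − RHS = 8/3 ≠ 0, so the identity fails.
(For a valid weak derivative the identity must hold for EVERY test function, in particular this one. The failure shows v is NOT the weak derivative of u.)
Correct weak derivative would be u'(x) = -2*x - 1.


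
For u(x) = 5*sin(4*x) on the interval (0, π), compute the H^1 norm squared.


||u||_{H^1(0,π)}^2 = 425*π/2

u'(x) = 20*cos(4*x).
Expand u² and (u')² and integrate term by term on (0, π), using: for integers n ≥ 1, ∫_0^π sin²(nx) dx = ∫_0^π cos²(nx) dx = π/2; for n ≠ n', ∫_0^π sin(nx)sin(n'x) dx = ∫_0^π cos(nx)cos(n'x) dx = 0; and by product-to-sum, ∫_0^π sin(nx)cos(n'x) dx = ½∫_0^π [sin((n+n')x) + sin((n−n')x)] dx, which is 0 when n+n' is even and 2n/(n²−n'²) when n+n' is odd (it need not vanish on (0, π)).
  u² squared terms: (5)²·∫sin(4x)² dx = 25·π/2 = 25*π/2.
  So ∫_0^π u² dx = 25*π/2.
  (u')² squared terms: (20)²·∫cos(4x)² dx = 400·π/2 = 200*π.
  So ∫_0^π (u')² dx = 200*π.
||u||_{H^1}^2 = (25*π/2) + (200*π) = 425*π/2.


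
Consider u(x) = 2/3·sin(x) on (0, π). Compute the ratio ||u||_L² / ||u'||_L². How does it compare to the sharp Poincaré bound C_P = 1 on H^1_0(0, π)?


||u||_L² / ||u'||_L² = 1 = C_P.

u(x) = 2/3·sin(x), so u'(x) = 2*cos(x)/3.
Writing u(x) = A·sin(kπx/L) with A = 2/3 and k = 1, use ∫_0^L sin²(kπx/L) dx = L/2 and ∫_0^L cos²(kπx/L) dx = L/2.
u² = 4/9·sin²(x) and (u')² = 4/9·cos²(x), and each of sin², cos² integrates to L/2 = π/2 over (0, π).
∫_0^π u² dx = 2*π/9, so ||u||_L² = sqrt(2)*sqrt(π)/3.
∫_0^π (u')² dx = 2*π/9, so ||u'||_L² = sqrt(2)*sqrt(π)/3.
Ratio ||u||_L² / ||u'||_L² = 1.
Sharp Poincaré constant on H^1_0(0, π) is C_P = L/π = 1, achieved by sin(x).
This is the k = 1 eigenfunction (up to amplitude), so the ratio equals the sharp Poincaré constant exactly.


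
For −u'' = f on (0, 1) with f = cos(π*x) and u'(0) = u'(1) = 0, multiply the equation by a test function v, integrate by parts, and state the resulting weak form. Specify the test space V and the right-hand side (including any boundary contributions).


V = H^1(0, 1) (no boundary constraint on v; u is determined up to an additive constant); weak form: ∫_0^1 u'v' dx = ∫_0^1 (cos(π*x)) v dx for all v ∈ V.

Multiply both sides by a test function v and integrate from 0 to 1:
  ∫_0^1 −u''(x) v(x) dx = ∫_0^1 f(x) v(x) dx.
Integrate the LHS by parts once:
  ∫_0^1 −u'' v dx = −[u'(x) v(x)]_0^1 + ∫_0^1 u'(x) v'(x) dx.
Thus ∫_0^1 u'(x) v'(x) dx = ∫_0^1 f(x) v(x) dx + [u'(x) v(x)]_0^1.
Choose V so that boundary terms are either known or forced to vanish.
u has homogeneous Neumann: u'(0) = u'(1) = 0. So [u' v]_0^1 = 0·v(1) − 0·v(0) = 0 for any v; take V = H^1(0, 1).
Weak formulation: find u (satisfying any essential BC) such that ∫_0^1 u'(x) v'(x) dx = ∫_0^1 f v dx for all v ∈ V (homogeneous Neumann, so boundary terms vanish).
Substituting f(x) = cos(π*x), the right-hand side is ∫_0^1 (cos(π*x)) v dx.
Compatibility check (pure Neumann): taking v ≡ 1 ∈ V gives 0 = ∫_0^1 f dx + (0) − (0), i.e. ∫_0^1 f dx must equal u'(0) − u'(1) = 0. Indeed ∫_0^1 (cos(π*x)) dx = 0, so the data are compatible. The solution is then unique only up to an additive constant (fix it e.g. by requiring ∫_0^1 u dx = 0).


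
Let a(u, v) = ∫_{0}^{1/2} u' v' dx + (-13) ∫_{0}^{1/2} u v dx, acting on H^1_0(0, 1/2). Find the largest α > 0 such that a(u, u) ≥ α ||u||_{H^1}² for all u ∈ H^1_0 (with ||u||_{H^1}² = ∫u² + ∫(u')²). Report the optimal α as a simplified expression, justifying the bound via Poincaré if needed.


α = (-13 + 4*π^2)/(1 + 4*π^2)

Coercivity of a(·,·) on H^1_0(0, 1/2) means a(u, u) ≥ α ||u||_{H^1}² for every u ∈ H^1_0.
The interval has length L = 1/2, and Poincaré/coercivity depend only on L. Here a(u, u) = ∫(u')² + (-13)·∫u².
Here c = -13 < 0 with |c| < (π/L)² = 4*π^2, so coercivity still holds. The condition a(u,u) ≥ α||u||_{H^1}² reads (1−α)∫(u')² ≥ (α−c)∫u². Any admissible α is ≤ 1 (rapidly oscillating u have ∫u²/∫(u')² → 0), and α = 1 would force 0 ≥ (1−c)∫u², impossible since c < 1; so 1−α > 0. By the sharp Poincaré inequality on H^1_0 of an interval of length L, ∫(u')² ≥ (π/L)²∫u² with equality for the first sine mode sin(π(x−x₀)/L) (x₀ the left endpoint), so the inequality holds for all u iff (1−α)(π/L)² ≥ α − c, i.e. α ≤ ((π/L)² + c)/((π/L)² + 1) = (1 + c(L/π)²)/(1 + (L/π)²). (Direct route, valid since c ≤ 0: Poincaré gives c∫u² ≥ c(L/π)²∫(u')², so a(u,u) ≥ (1 + c(L/π)²)∫(u')², while ||u||_{H^1}² ≤ (1 + (L/π)²)∫(u')²; dividing yields the same α.) With (π/L)² = 4*π^2 and c = -13, the largest admissible constant is α = ((π/L)² + c)/((π/L)² + 1).
Simplifying, α = (-13 + 4*π^2)/(1 + 4*π^2).


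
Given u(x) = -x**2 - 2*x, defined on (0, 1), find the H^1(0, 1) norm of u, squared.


||u||_{H^1}^2 = 178/15

The H^1 norm (squared) on an interval (0, L) is
  ||u||_{H^1}^2 = ∫_0^L u(x)^2 dx + ∫_0^L u'(x)^2 dx.
Compute u'(x) = -2*x - 2.
Then u(x)^2 = x**4 + 4*x**3 + 4*x**2 and u'(x)^2 = 4*x**2 + 8*x + 4.
Integrate each monomial from 0 to 1 using ∫_0^1 c·x^n dx = c·1^(n+1)/(n+1):
  ∫_0^1 u(x)^2 dx = ∫_0^1 (x^4 + 4*x^3 + 4*x^2) dx. Term by term:
    ∫_0^1 x^4 dx = 1/5;  ∫_0^1 4*x^3 dx = 1;  ∫_0^1 4*x^2 dx = 4/3.
  Sum: 1/5 + 1 + 4/3 = 38/15.
  ∫_0^1 u'(x)^2 dx = ∫_0^1 (4*x^2 + 8*x + 4) dx. Term by term:
    ∫_0^1 4*x^2 dx = 4/3;  ∫_0^1 8*x dx = 4;  ∫_0^1 4 dx = 4.
  Sum: 4/3 + 4 + 4 = 28/3.
Adding: ||u||_{H^1}^2 = 38/15 + 28/3 = 178/15.


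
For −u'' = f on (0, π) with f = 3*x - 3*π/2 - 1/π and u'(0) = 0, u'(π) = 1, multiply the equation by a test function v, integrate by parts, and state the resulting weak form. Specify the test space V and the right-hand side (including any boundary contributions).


V = H^1(0, π) (v unrestricted at boundary; u is determined up to an additive constant); weak form: ∫_0^π u'v' dx = ∫_0^π (3*x - 3*π/2 - 1/π) v dx + v(π) for all v ∈ V.

Multiply both sides by a test function v and integrate from 0 to π:
  ∫_0^π −u''(x) v(x) dx = ∫_0^π f(x) v(x) dx.
Integrate the LHS by parts once:
  ∫_0^π −u'' v dx = −[u'(x) v(x)]_0^π + ∫_0^π u'(x) v'(x) dx.
Thus ∫_0^π u'(x) v'(x) dx = ∫_0^π f(x) v(x) dx + [u'(x) v(x)]_0^π.
Choose V so that boundary terms are either known or forced to vanish.
u has inhomogeneous Neumann u'(0) = 0, u'(π) = 1. [u' v]_0^π = (1)·v(π) − (0)·v(0) = v(π). Take V = H^1(0, π); boundary term becomes part of RHS.
Weak formulation: find u (satisfying any essential BC) such that ∫_0^π u'(x) v'(x) dx = ∫_0^π f v dx + v(π) for all v ∈ V (Neumann data are natural BCs: they enter the RHS as boundary terms).
Substituting f(x) = 3*x - 3*π/2 - 1/π, the right-hand side is ∫_0^π (3*x - 3*π/2 - 1/π) v dx + v(π).
Compatibility check (pure Neumann): taking v ≡ 1 ∈ V gives 0 = ∫_0^π f dx + (1) − (0), i.e. ∫_0^π f dx must equal u'(0) − u'(π) = -1. Indeed ∫_0^π (3*x - 3*π/2 - 1/π) dx = -1, so the data are compatible. The solution is then unique only up to an additive constant (fix it e.g. by requiring ∫_0^π u dx = 0).


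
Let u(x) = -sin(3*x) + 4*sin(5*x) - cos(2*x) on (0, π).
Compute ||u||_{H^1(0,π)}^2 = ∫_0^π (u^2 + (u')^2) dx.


||u||_{H^1(0,π)}^2 = -148/21 + 431*π/2

u'(x) = 2*sin(2*x) - 3*cos(3*x) + 20*cos(5*x).
Expand u² and (u')² and integrate term by term on (0, π), using: for integers n ≥ 1, ∫_0^π sin²(nx) dx = ∫_0^π cos²(nx) dx = π/2; for n ≠ n', ∫_0^π sin(nx)sin(n'x) dx = ∫_0^π cos(nx)cos(n'x) dx = 0; and by product-to-sum, ∫_0^π sin(nx)cos(n'x) dx = ½∫_0^π [sin((n+n')x) + sin((n−n')x)] dx, which is 0 when n+n' is even and 2n/(n²−n'²) when n+n' is odd (it need not vanish on (0, π)).
  u² squared terms: (-1)²·∫cos(2x)² dx = 1·π/2 = π/2;  (-1)²·∫sin(3x)² dx = 1·π/2 = π/2;  (4)²·∫sin(5x)² dx = 16·π/2 = 8*π.
  u² cross terms: 2·(-1)·(-1)·∫cos(2x)·sin(3x) dx = 2·(6/5) = 12/5;  2·(-1)·(4)·∫cos(2x)·sin(5x) dx = -8·(10/21) = -80/21;  2·(-1)·(4)·∫sin(3x)·sin(5x) dx = -8·(0) = 0.
  So ∫_0^π u² dx = π/2 + π/2 + 8*π + 12/5 − 80/21 + 0 = -148/105 + 9*π.
  (u')² squared terms: (-3)²·∫cos(3x)² dx = 9·π/2 = 9*π/2;  (2)²·∫sin(2x)² dx = 4·π/2 = 2*π;  (20)²·∫cos(5x)² dx = 400·π/2 = 200*π.
  (u')² cross terms: 2·(-3)·(2)·∫cos(3x)·sin(2x) dx = -12·(-4/5) = 48/5;  2·(-3)·(20)·∫cos(3x)·cos(5x) dx = -120·(0) = 0;  2·(2)·(20)·∫sin(2x)·cos(5x) dx = 80·(-4/21) = -320/21.
  So ∫_0^π (u')² dx = 9*π/2 + 2*π + 200*π + 48/5 + 0 − 320/21 = -592/105 + 413*π/2.
||u||_{H^1}^2 = (-148/105 + 9*π) + (-592/105 + 413*π/2) = -148/21 + 431*π/2.


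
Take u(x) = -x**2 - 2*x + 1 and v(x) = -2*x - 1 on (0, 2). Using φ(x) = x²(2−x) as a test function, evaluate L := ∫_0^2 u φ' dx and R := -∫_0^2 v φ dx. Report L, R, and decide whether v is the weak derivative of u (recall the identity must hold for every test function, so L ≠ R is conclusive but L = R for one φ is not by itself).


LHS = 88/15, RHS = 68/15. No, v is not the weak derivative of u.

u(x) = -x**2 - 2*x + 1, classical derivative u'(x) = -2*x - 2.
φ(x) = x²(2−x), so φ'(x) = x*(4 - 3*x).
Note φ(0) = φ(2) = 0, so the boundary term u·φ vanishes.
LHS = ∫_0^2 u(x) φ'(x) dx = ∫_0^2 (3*x^4 + 2*x^3 - 11*x^2 + 4*x) dx. Term by term:
  ∫_0^2 3*x^4 dx = 96/5;  ∫_0^2 2*x^3 dx = 8;  ∫_0^2 -11*x^2 dx = -88/3;
  ∫_0^2 4*x dx = 8.
Sum: 96/5 + 8 − 88/3 + 8 = 88/15.
So LHS = 88/15.
∫_0^2 v(x) φ(x) dx = ∫_0^2 (2*x^4 - 3*x^3 - 2*x^2) dx. Term by term:
  ∫_0^2 2*x^4 dx = 64/5;  ∫_0^2 -3*x^3 dx = -12;  ∫_0^2 -2*x^2 dx = -16/3.
Sum: 64/5 − 12 − 16/3 = -68/15.
So RHS = -∫_0^2 v(x) φ(x) dx = 68/15.
LHS − RHS = 4/3 ≠ 0, so the identity fails.
(For a valid weak derivative the identity must hold for EVERY test function, in particular this one. The failure shows v is NOT the weak derivative of u.)
Correct weak derivative would be u'(x) = -2*x - 2.


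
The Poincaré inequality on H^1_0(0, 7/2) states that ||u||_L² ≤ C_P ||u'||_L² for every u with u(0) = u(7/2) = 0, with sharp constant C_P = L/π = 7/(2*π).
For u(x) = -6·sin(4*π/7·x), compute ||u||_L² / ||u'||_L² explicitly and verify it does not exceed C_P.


||u||_L² / ||u'||_L² = 7/(4*π) < C_P = 7/(2*π).

u(x) = -6·sin(4*π/7·x), so u'(x) = -24*π*cos(4*π*x/7)/7.
Writing u(x) = A·sin(kπx/L) with A = -6 and k = 2, use ∫_0^L sin²(kπx/L) dx = L/2 and ∫_0^L cos²(kπx/L) dx = L/2.
u² = 36·sin²(4*π/7·x) and (u')² = 576*π^2/49·cos²(4*π/7·x), and each of sin², cos² integrates to L/2 = 7/4 over (0, 7/2).
∫_0^7/2 u² dx = 63, so ||u||_L² = 3*sqrt(7).
∫_0^7/2 (u')² dx = 144*π^2/7, so ||u'||_L² = 12*sqrt(7)*π/7.
Ratio ||u||_L² / ||u'||_L² = 7/(4*π).
Sharp Poincaré constant on H^1_0(0, 7/2) is C_P = L/π = 7/(2*π), achieved by sin(2*π/7·x).
This is the k = 2 harmonic; the ratio L/(kπ) is strictly less than C_P = L/π, consistent with the sharp inequality ||u||_L² ≤ C_P ||u'||_L².


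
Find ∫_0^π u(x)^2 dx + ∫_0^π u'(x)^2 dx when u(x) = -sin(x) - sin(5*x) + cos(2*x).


||u||_{H^1(0,π)}^2 = 40/21 + 33*π/2

u'(x) = -2*sin(2*x) - cos(x) - 5*cos(5*x).
Expand u² and (u')² and integrate term by term on (0, π), using: for integers n ≥ 1, ∫_0^π sin²(nx) dx = ∫_0^π cos²(nx) dx = π/2; for n ≠ n', ∫_0^π sin(nx)sin(n'x) dx = ∫_0^π cos(nx)cos(n'x) dx = 0; and by product-to-sum, ∫_0^π sin(nx)cos(n'x) dx = ½∫_0^π [sin((n+n')x) + sin((n−n')x)] dx, which is 0 when n+n' is even and 2n/(n²−n'²) when n+n' is odd (it need not vanish on (0, π)).
  u² squared terms: (-1)²·∫sin(x)² dx = 1·π/2 = π/2;  (-1)²·∫sin(5x)² dx = 1·π/2 = π/2;  (1)²·∫cos(2x)² dx = 1·π/2 = π/2.
  u² cross terms: 2·(-1)·(-1)·∫sin(x)·sin(5x) dx = 2·(0) = 0;  2·(-1)·(1)·∫sin(x)·cos(2x) dx = -2·(-2/3) = 4/3;  2·(-1)·(1)·∫sin(5x)·cos(2x) dx = -2·(10/21) = -20/21.
  So ∫_0^π u² dx = π/2 + π/2 + π/2 + 0 + 4/3 − 20/21 = 8/21 + 3*π/2.
  (u')² squared terms: (-1)²·∫cos(x)² dx = 1·π/2 = π/2;  (-5)²·∫cos(5x)² dx = 25·π/2 = 25*π/2;  (-2)²·∫sin(2x)² dx = 4·π/2 = 2*π.
  (u')² cross terms: 2·(-1)·(-5)·∫cos(x)·cos(5x) dx = 10·(0) = 0;  2·(-1)·(-2)·∫cos(x)·sin(2x) dx = 4·(4/3) = 16/3;  2·(-5)·(-2)·∫cos(5x)·sin(2x) dx = 20·(-4/21) = -80/21.
  So ∫_0^π (u')² dx = π/2 + 25*π/2 + 2*π + 0 + 16/3 − 80/21 = 32/21 + 15*π.
||u||_{H^1}^2 = (8/21 + 3*π/2) + (32/21 + 15*π) = 40/21 + 33*π/2.


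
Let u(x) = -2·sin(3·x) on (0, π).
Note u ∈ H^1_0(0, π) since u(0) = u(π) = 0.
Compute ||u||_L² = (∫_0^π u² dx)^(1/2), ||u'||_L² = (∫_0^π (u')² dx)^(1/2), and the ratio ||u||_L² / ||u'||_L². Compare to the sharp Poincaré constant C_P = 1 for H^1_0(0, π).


||u||_L² / ||u'||_L² = 1/3 < C_P = 1.

u(x) = -2·sin(3·x), so u'(x) = -6*cos(3*x).
Writing u(x) = A·sin(kπx/L) with A = -2 and k = 3, use ∫_0^L sin²(kπx/L) dx = L/2 and ∫_0^L cos²(kπx/L) dx = L/2.
u² = 4·sin²(3·x) and (u')² = 36·cos²(3·x), and each of sin², cos² integrates to L/2 = π/2 over (0, π).
∫_0^π u² dx = 2*π, so ||u||_L² = sqrt(2)*sqrt(π).
∫_0^π (u')² dx = 18*π, so ||u'||_L² = 3*sqrt(2)*sqrt(π).
Ratio ||u||_L² / ||u'||_L² = 1/3.
Sharp Poincaré constant on H^1_0(0, π) is C_P = L/π = 1, achieved by sin(x).
This is the k = 3 harmonic; the ratio L/(kπ) is strictly less than C_P = L/π, consistent with the sharp inequality ||u||_L² ≤ C_P ||u'||_L².


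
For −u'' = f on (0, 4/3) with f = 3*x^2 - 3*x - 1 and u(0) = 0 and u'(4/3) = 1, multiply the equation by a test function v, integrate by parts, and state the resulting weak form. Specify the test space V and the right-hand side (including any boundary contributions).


V = {v ∈ H^1(0, 4/3) : v(0) = 0} (test functions vanish at x = 0 where u is specified); weak form: ∫_0^4/3 u'v' dx = ∫_0^4/3 (3*x^2 - 3*x - 1) v dx + v(4/3) for all v ∈ V.

Multiply both sides by a test function v and integrate from 0 to 4/3:
  ∫_0^4/3 −u''(x) v(x) dx = ∫_0^4/3 f(x) v(x) dx.
Integrate the LHS by parts once:
  ∫_0^4/3 −u'' v dx = −[u'(x) v(x)]_0^4/3 + ∫_0^4/3 u'(x) v'(x) dx.
Thus ∫_0^4/3 u'(x) v'(x) dx = ∫_0^4/3 f(x) v(x) dx + [u'(x) v(x)]_0^4/3.
Choose V so that boundary terms are either known or forced to vanish.
Mixed BC: u(0) = 0 (Dirichlet) and u'(4/3) = 1 (Neumann). Define V = {v ∈ H^1(0, 4/3) : v(0) = 0}. Then [u' v]_0^4/3 = u'(4/3)·v(4/3) − u'(0)·0 = v(4/3).
Weak formulation: find u (satisfying any essential BC) such that ∫_0^4/3 u'(x) v'(x) dx = ∫_0^4/3 f v dx + v(4/3) for all v ∈ V (Dirichlet at 0 absorbed into V; Neumann datum at x = 4/3 contributes the boundary term).
Substituting f(x) = 3*x^2 - 3*x - 1, the right-hand side is ∫_0^4/3 (3*x^2 - 3*x - 1) v dx + v(4/3).


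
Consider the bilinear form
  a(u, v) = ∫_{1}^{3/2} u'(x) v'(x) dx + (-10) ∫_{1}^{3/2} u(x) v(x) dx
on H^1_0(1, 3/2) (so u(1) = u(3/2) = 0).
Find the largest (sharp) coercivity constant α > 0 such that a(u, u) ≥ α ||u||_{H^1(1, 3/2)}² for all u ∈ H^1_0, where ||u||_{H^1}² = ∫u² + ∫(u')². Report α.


α = 2*(-5 + 2*π^2)/(1 + 4*π^2)

Coercivity of a(·,·) on H^1_0(1, 3/2) means a(u, u) ≥ α ||u||_{H^1}² for every u ∈ H^1_0.
The interval has length L = 1/2, and Poincaré/coercivity depend only on L. Here a(u, u) = ∫(u')² + (-10)·∫u².
Here c = -10 < 0 with |c| < (π/L)² = 4*π^2, so coercivity still holds. The condition a(u,u) ≥ α||u||_{H^1}² reads (1−α)∫(u')² ≥ (α−c)∫u². Any admissible α is ≤ 1 (rapidly oscillating u have ∫u²/∫(u')² → 0), and α = 1 would force 0 ≥ (1−c)∫u², impossible since c < 1; so 1−α > 0. By the sharp Poincaré inequality on H^1_0 of an interval of length L, ∫(u')² ≥ (π/L)²∫u² with equality for the first sine mode sin(π(x−x₀)/L) (x₀ the left endpoint), so the inequality holds for all u iff (1−α)(π/L)² ≥ α − c, i.e. α ≤ ((π/L)² + c)/((π/L)² + 1) = (1 + c(L/π)²)/(1 + (L/π)²). (Direct route, valid since c ≤ 0: Poincaré gives c∫u² ≥ c(L/π)²∫(u')², so a(u,u) ≥ (1 + c(L/π)²)∫(u')², while ||u||_{H^1}² ≤ (1 + (L/π)²)∫(u')²; dividing yields the same α.) With (π/L)² = 4*π^2 and c = -10, the largest admissible constant is α = ((π/L)² + c)/((π/L)² + 1).
Simplifying, α = 2*(-5 + 2*π^2)/(1 + 4*π^2).


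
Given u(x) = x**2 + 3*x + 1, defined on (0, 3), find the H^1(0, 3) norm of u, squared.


||u||_{H^1}^2 = 4161/10

The H^1 norm (squared) on an interval (0, L) is
  ||u||_{H^1}^2 = ∫_0^L u(x)^2 dx + ∫_0^L u'(x)^2 dx.
Compute u'(x) = 2*x + 3.
Then u(x)^2 = x**4 + 6*x**3 + 11*x**2 + 6*x + 1 and u'(x)^2 = 4*x**2 + 12*x + 9.
Integrate each monomial from 0 to 3 using ∫_0^3 c·x^n dx = c·3^(n+1)/(n+1):
  ∫_0^3 u(x)^2 dx = ∫_0^3 (x^4 + 6*x^3 + 11*x^2 + 6*x + 1) dx. Term by term:
    ∫_0^3 x^4 dx = 243/5;  ∫_0^3 6*x^3 dx = 243/2;  ∫_0^3 11*x^2 dx = 99;
    ∫_0^3 6*x dx = 27;  ∫_0^3 1 dx = 3.
  Sum: 243/5 + 243/2 + 99 + 27 + 3 = 2991/10.
  ∫_0^3 u'(x)^2 dx = ∫_0^3 (4*x^2 + 12*x + 9) dx. Term by term:
    ∫_0^3 4*x^2 dx = 36;  ∫_0^3 12*x dx = 54;  ∫_0^3 9 dx = 27.
  Sum: 36 + 54 + 27 = 117.
Adding: ||u||_{H^1}^2 = 2991/10 + 117 = 4161/10.


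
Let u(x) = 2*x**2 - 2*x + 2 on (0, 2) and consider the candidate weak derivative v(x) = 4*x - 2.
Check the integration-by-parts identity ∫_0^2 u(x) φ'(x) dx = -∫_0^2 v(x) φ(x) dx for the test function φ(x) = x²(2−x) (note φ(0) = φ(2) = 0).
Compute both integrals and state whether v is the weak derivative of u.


LHS = -56/15, RHS = -56/15. Yes, v = u' weakly.

u(x) = 2*x**2 - 2*x + 2, classical derivative u'(x) = 4*x - 2.
φ(x) = x²(2−x), so φ'(x) = x*(4 - 3*x).
Note φ(0) = φ(2) = 0, so the boundary term u·φ vanishes.
LHS = ∫_0^2 u(x) φ'(x) dx = ∫_0^2 (-6*x^4 + 14*x^3 - 14*x^2 + 8*x) dx. Term by term:
  ∫_0^2 -6*x^4 dx = -192/5;  ∫_0^2 14*x^3 dx = 56;  ∫_0^2 -14*x^2 dx = -112/3;
  ∫_0^2 8*x dx = 16.
Sum: -192/5 + 56 − 112/3 + 16 = -56/15.
So LHS = -56/15.
∫_0^2 v(x) φ(x) dx = ∫_0^2 (-4*x^4 + 10*x^3 - 4*x^2) dx. Term by term:
  ∫_0^2 -4*x^4 dx = -128/5;  ∫_0^2 10*x^3 dx = 40;  ∫_0^2 -4*x^2 dx = -32/3.
Sum: -128/5 + 40 − 32/3 = 56/15.
So RHS = -∫_0^2 v(x) φ(x) dx = -56/15.
LHS = RHS, so the identity holds for this test φ.
Moreover u is smooth here and v(x) = u'(x) = 4*x - 2 pointwise, so the identity holds for every test function. Hence v is the weak derivative of u.


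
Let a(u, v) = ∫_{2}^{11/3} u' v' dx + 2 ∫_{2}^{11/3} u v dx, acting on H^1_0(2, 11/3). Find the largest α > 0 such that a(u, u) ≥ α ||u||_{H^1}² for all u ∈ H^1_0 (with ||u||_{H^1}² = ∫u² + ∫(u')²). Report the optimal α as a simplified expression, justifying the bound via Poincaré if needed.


α = 1

Coercivity of a(·,·) on H^1_0(2, 11/3) means a(u, u) ≥ α ||u||_{H^1}² for every u ∈ H^1_0.
The interval has length L = 5/3, and Poincaré/coercivity depend only on L. Here a(u, u) = ∫(u')² + (2)·∫u².
Here c = 2 ≥ 1, so a(u,u) = ∫(u')² + c∫u² ≥ ∫(u')² + ∫u² = ||u||_{H^1}², i.e. α = 1 works. No larger α is possible: a(u,u) ≥ α||u||_{H^1}² means (1−α)∫(u')² ≥ (α−c)∫u², and for the modes u_n = sin(nπ(x−x₀)/L) (x₀ the left endpoint) one has ∫u_n²/∫(u_n')² = (L/(nπ))² → 0, so a(u_n,u_n)/||u_n||_{H^1}² → 1. Hence the optimal constant is α = 1.
Therefore α = 1.


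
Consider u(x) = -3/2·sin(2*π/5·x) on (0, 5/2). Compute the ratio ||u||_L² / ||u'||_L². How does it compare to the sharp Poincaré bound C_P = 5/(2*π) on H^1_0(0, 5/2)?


||u||_L² / ||u'||_L² = 5/(2*π) = C_P.

u(x) = -3/2·sin(2*π/5·x), so u'(x) = -3*π*cos(2*π*x/5)/5.
Writing u(x) = A·sin(kπx/L) with A = -3/2 and k = 1, use ∫_0^L sin²(kπx/L) dx = L/2 and ∫_0^L cos²(kπx/L) dx = L/2.
u² = 9/4·sin²(2*π/5·x) and (u')² = 9*π^2/25·cos²(2*π/5·x), and each of sin², cos² integrates to L/2 = 5/4 over (0, 5/2).
∫_0^5/2 u² dx = 45/16, so ||u||_L² = 3*sqrt(5)/4.
∫_0^5/2 (u')² dx = 9*π^2/20, so ||u'||_L² = 3*sqrt(5)*π/10.
Ratio ||u||_L² / ||u'||_L² = 5/(2*π).
Sharp Poincaré constant on H^1_0(0, 5/2) is C_P = L/π = 5/(2*π), achieved by sin(2*π/5·x).
This is the k = 1 eigenfunction (up to amplitude), so the ratio equals the sharp Poincaré constant exactly.


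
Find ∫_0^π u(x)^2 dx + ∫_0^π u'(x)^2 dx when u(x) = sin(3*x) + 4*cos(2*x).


||u||_{H^1(0,π)}^2 = 48 + 45*π

u'(x) = -8*sin(2*x) + 3*cos(3*x).
Expand u² and (u')² and integrate term by term on (0, π), using: for integers n ≥ 1, ∫_0^π sin²(nx) dx = ∫_0^π cos²(nx) dx = π/2; for n ≠ n', ∫_0^π sin(nx)sin(n'x) dx = ∫_0^π cos(nx)cos(n'x) dx = 0; and by product-to-sum, ∫_0^π sin(nx)cos(n'x) dx = ½∫_0^π [sin((n+n')x) + sin((n−n')x)] dx, which is 0 when n+n' is even and 2n/(n²−n'²) when n+n' is odd (it need not vanish on (0, π)).
  u² squared terms: (4)²·∫cos(2x)² dx = 16·π/2 = 8*π;  (1)²·∫sin(3x)² dx = 1·π/2 = π/2.
  u² cross terms: 2·(4)·(1)·∫cos(2x)·sin(3x) dx = 8·(6/5) = 48/5.
  So ∫_0^π u² dx = 8*π + π/2 + 48/5 = 48/5 + 17*π/2.
  (u')² squared terms: (-8)²·∫sin(2x)² dx = 64·π/2 = 32*π;  (3)²·∫cos(3x)² dx = 9·π/2 = 9*π/2.
  (u')² cross terms: 2·(-8)·(3)·∫sin(2x)·cos(3x) dx = -48·(-4/5) = 192/5.
  So ∫_0^π (u')² dx = 32*π + 9*π/2 + 192/5 = 192/5 + 73*π/2.
||u||_{H^1}^2 = (48/5 + 17*π/2) + (192/5 + 73*π/2) = 48 + 45*π.


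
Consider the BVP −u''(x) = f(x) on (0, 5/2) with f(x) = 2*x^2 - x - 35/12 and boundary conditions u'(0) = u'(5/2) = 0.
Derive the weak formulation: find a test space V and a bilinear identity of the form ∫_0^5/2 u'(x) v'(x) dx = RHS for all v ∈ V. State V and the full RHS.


V = H^1(0, 5/2) (no boundary constraint on v; u is determined up to an additive constant); weak form: ∫_0^5/2 u'v' dx = ∫_0^5/2 (2*x^2 - x - 35/12) v dx for all v ∈ V.

Multiply both sides by a test function v and integrate from 0 to 5/2:
  ∫_0^5/2 −u''(x) v(x) dx = ∫_0^5/2 f(x) v(x) dx.
Integrate the LHS by parts once:
  ∫_0^5/2 −u'' v dx = −[u'(x) v(x)]_0^5/2 + ∫_0^5/2 u'(x) v'(x) dx.
Thus ∫_0^5/2 u'(x) v'(x) dx = ∫_0^5/2 f(x) v(x) dx + [u'(x) v(x)]_0^5/2.
Choose V so that boundary terms are either known or forced to vanish.
u has homogeneous Neumann: u'(0) = u'(5/2) = 0. So [u' v]_0^5/2 = 0·v(5/2) − 0·v(0) = 0 for any v; take V = H^1(0, 5/2).
Weak formulation: find u (satisfying any essential BC) such that ∫_0^5/2 u'(x) v'(x) dx = ∫_0^5/2 f v dx for all v ∈ V (homogeneous Neumann, so boundary terms vanish).
Substituting f(x) = 2*x^2 - x - 35/12, the right-hand side is ∫_0^5/2 (2*x^2 - x - 35/12) v dx.
Compatibility check (pure Neumann): taking v ≡ 1 ∈ V gives 0 = ∫_0^5/2 f dx + (0) − (0), i.e. ∫_0^5/2 f dx must equal u'(0) − u'(5/2) = 0. Indeed ∫_0^5/2 (2*x^2 - x - 35/12) dx = 0, so the data are compatible. The solution is then unique only up to an additive constant (fix it e.g. by requiring ∫_0^5/2 u dx = 0).


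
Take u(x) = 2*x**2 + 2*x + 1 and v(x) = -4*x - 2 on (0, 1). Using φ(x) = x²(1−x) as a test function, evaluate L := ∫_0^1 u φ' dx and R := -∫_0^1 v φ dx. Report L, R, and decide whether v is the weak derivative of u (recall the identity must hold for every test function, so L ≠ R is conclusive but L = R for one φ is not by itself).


LHS = -11/30, RHS = 11/30. No, v is not the weak derivative of u.

u(x) = 2*x**2 + 2*x + 1, classical derivative u'(x) = 4*x + 2.
φ(x) = x²(1−x), so φ'(x) = x*(2 - 3*x).
Note φ(0) = φ(1) = 0, so the boundary term u·φ vanishes.
LHS = ∫_0^1 u(x) φ'(x) dx = ∫_0^1 (-6*x^4 - 2*x^3 + x^2 + 2*x) dx. Term by term:
  ∫_0^1 -6*x^4 dx = -6/5;  ∫_0^1 -2*x^3 dx = -1/2;  ∫_0^1 x^2 dx = 1/3;
  ∫_0^1 2*x dx = 1.
Sum: -6/5 − 1/2 + 1/3 + 1 = -11/30.
So LHS = -11/30.
∫_0^1 v(x) φ(x) dx = ∫_0^1 (4*x^4 - 2*x^3 - 2*x^2) dx. Term by term:
  ∫_0^1 4*x^4 dx = 4/5;  ∫_0^1 -2*x^3 dx = -1/2;  ∫_0^1 -2*x^2 dx = -2/3.
Sum: 4/5 − 1/2 − 2/3 = -11/30.
So RHS = -∫_0^1 v(x) φ(x) dx = 11/30.
LHS − RHS = -11/15 ≠ 0, so the identity fails.
(For a valid weak derivative the identity must hold for EVERY test function, in particular this one. The failure shows v is NOT the weak derivative of u.)
Correct weak derivative would be u'(x) = 4*x + 2.


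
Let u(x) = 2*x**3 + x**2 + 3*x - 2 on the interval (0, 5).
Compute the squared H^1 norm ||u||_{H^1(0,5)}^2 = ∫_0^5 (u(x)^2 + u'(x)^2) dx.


||u||_{H^1}^2 = 3824605/42

The H^1 norm (squared) on an interval (0, L) is
  ||u||_{H^1}^2 = ∫_0^L u(x)^2 dx + ∫_0^L u'(x)^2 dx.
Compute u'(x) = 6*x**2 + 2*x + 3.
Then u(x)^2 = 4*x**6 + 4*x**5 + 13*x**4 - 2*x**3 + 5*x**2 - 12*x + 4 and u'(x)^2 = 36*x**4 + 24*x**3 + 40*x**2 + 12*x + 9.
Integrate each monomial from 0 to 5 using ∫_0^5 c·x^n dx = c·5^(n+1)/(n+1):
  ∫_0^5 u(x)^2 dx = ∫_0^5 (4*x^6 + 4*x^5 + 13*x^4 - 2*x^3 + 5*x^2 - 12*x + 4) dx. Term by term:
    ∫_0^5 4*x^6 dx = 312500/7;  ∫_0^5 4*x^5 dx = 31250/3;  ∫_0^5 13*x^4 dx = 8125;
    ∫_0^5 -2*x^3 dx = -625/2;  ∫_0^5 5*x^2 dx = 625/3;  ∫_0^5 -12*x dx = -150;
    ∫_0^5 4 dx = 20.
  Sum: 312500/7 + 31250/3 + 8125 − 625/2 + 625/3 − 150 + 20 = 881305/14.
  ∫_0^5 u'(x)^2 dx = ∫_0^5 (36*x^4 + 24*x^3 + 40*x^2 + 12*x + 9) dx. Term by term:
    ∫_0^5 36*x^4 dx = 22500;  ∫_0^5 24*x^3 dx = 3750;  ∫_0^5 40*x^2 dx = 5000/3;
    ∫_0^5 12*x dx = 150;  ∫_0^5 9 dx = 45.
  Sum: 22500 + 3750 + 5000/3 + 150 + 45 = 84335/3.
Adding: ||u||_{H^1}^2 = 881305/14 + 84335/3 = 3824605/42.


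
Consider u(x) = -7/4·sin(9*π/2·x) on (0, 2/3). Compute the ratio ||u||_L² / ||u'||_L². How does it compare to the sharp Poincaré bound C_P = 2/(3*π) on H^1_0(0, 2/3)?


||u||_L² / ||u'||_L² = 2/(9*π) < C_P = 2/(3*π).

u(x) = -7/4·sin(9*π/2·x), so u'(x) = -63*π*cos(9*π*x/2)/8.
Writing u(x) = A·sin(kπx/L) with A = -7/4 and k = 3, use ∫_0^L sin²(kπx/L) dx = L/2 and ∫_0^L cos²(kπx/L) dx = L/2.
u² = 49/16·sin²(9*π/2·x) and (u')² = 3969*π^2/64·cos²(9*π/2·x), and each of sin², cos² integrates to L/2 = 1/3 over (0, 2/3).
∫_0^2/3 u² dx = 49/48, so ||u||_L² = 7*sqrt(3)/12.
∫_0^2/3 (u')² dx = 1323*π^2/64, so ||u'||_L² = 21*sqrt(3)*π/8.
Ratio ||u||_L² / ||u'||_L² = 2/(9*π).
Sharp Poincaré constant on H^1_0(0, 2/3) is C_P = L/π = 2/(3*π), achieved by sin(3*π/2·x).
This is the k = 3 harmonic; the ratio L/(kπ) is strictly less than C_P = L/π, consistent with the sharp inequality ||u||_L² ≤ C_P ||u'||_L².


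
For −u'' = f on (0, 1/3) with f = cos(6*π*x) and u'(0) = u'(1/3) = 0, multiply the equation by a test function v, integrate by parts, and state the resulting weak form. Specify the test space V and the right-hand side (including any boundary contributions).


V = H^1(0, 1/3) (no boundary constraint on v; u is determined up to an additive constant); weak form: ∫_0^1/3 u'v' dx = ∫_0^1/3 (cos(6*π*x)) v dx for all v ∈ V.

Multiply both sides by a test function v and integrate from 0 to 1/3:
  ∫_0^1/3 −u''(x) v(x) dx = ∫_0^1/3 f(x) v(x) dx.
Integrate the LHS by parts once:
  ∫_0^1/3 −u'' v dx = −[u'(x) v(x)]_0^1/3 + ∫_0^1/3 u'(x) v'(x) dx.
Thus ∫_0^1/3 u'(x) v'(x) dx = ∫_0^1/3 f(x) v(x) dx + [u'(x) v(x)]_0^1/3.
Choose V so that boundary terms are either known or forced to vanish.
u has homogeneous Neumann: u'(0) = u'(1/3) = 0. So [u' v]_0^1/3 = 0·v(1/3) − 0·v(0) = 0 for any v; take V = H^1(0, 1/3).
Weak formulation: find u (satisfying any essential BC) such that ∫_0^1/3 u'(x) v'(x) dx = ∫_0^1/3 f v dx for all v ∈ V (homogeneous Neumann, so boundary terms vanish).
Substituting f(x) = cos(6*π*x), the right-hand side is ∫_0^1/3 (cos(6*π*x)) v dx.
Compatibility check (pure Neumann): taking v ≡ 1 ∈ V gives 0 = ∫_0^1/3 f dx + (0) − (0), i.e. ∫_0^1/3 f dx must equal u'(0) − u'(1/3) = 0. Indeed ∫_0^1/3 (cos(6*π*x)) dx = 0, so the data are compatible. The solution is then unique only up to an additive constant (fix it e.g. by requiring ∫_0^1/3 u dx = 0).


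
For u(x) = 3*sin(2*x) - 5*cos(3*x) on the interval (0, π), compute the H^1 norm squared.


||u||_{H^1(0,π)}^2 = 240 + 295*π/2

u'(x) = 15*sin(3*x) + 6*cos(2*x).
Expand u² and (u')² and integrate term by term on (0, π), using: for integers n ≥ 1, ∫_0^π sin²(nx) dx = ∫_0^π cos²(nx) dx = π/2; for n ≠ n', ∫_0^π sin(nx)sin(n'x) dx = ∫_0^π cos(nx)cos(n'x) dx = 0; and by product-to-sum, ∫_0^π sin(nx)cos(n'x) dx = ½∫_0^π [sin((n+n')x) + sin((n−n')x)] dx, which is 0 when n+n' is even and 2n/(n²−n'²) when n+n' is odd (it need not vanish on (0, π)).
  u² squared terms: (-5)²·∫cos(3x)² dx = 25·π/2 = 25*π/2;  (3)²·∫sin(2x)² dx = 9·π/2 = 9*π/2.
  u² cross terms: 2·(-5)·(3)·∫cos(3x)·sin(2x) dx = -30·(-4/5) = 24.
  So ∫_0^π u² dx = 25*π/2 + 9*π/2 + 24 = 24 + 17*π.
  (u')² squared terms: (6)²·∫cos(2x)² dx = 36·π/2 = 18*π;  (15)²·∫sin(3x)² dx = 225·π/2 = 225*π/2.
  (u')² cross terms: 2·(6)·(15)·∫cos(2x)·sin(3x) dx = 180·(6/5) = 216.
  So ∫_0^π (u')² dx = 18*π + 225*π/2 + 216 = 216 + 261*π/2.
||u||_{H^1}^2 = (24 + 17*π) + (216 + 261*π/2) = 240 + 295*π/2.


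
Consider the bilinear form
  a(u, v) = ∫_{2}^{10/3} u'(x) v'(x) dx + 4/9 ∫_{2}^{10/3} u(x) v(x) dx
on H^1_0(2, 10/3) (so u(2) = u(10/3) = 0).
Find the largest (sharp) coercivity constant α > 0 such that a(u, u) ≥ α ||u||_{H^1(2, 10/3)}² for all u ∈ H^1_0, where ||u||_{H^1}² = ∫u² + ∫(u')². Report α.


α = (64 + 81*π^2)/(9*(16 + 9*π^2))

Coercivity of a(·,·) on H^1_0(2, 10/3) means a(u, u) ≥ α ||u||_{H^1}² for every u ∈ H^1_0.
The interval has length L = 4/3, and Poincaré/coercivity depend only on L. Here a(u, u) = ∫(u')² + (4/9)·∫u².
Here 0 < c = 4/9 < 1. The condition a(u,u) ≥ α||u||_{H^1}² reads (1−α)∫(u')² ≥ (α−c)∫u². Any admissible α is ≤ 1 (rapidly oscillating u have ∫u²/∫(u')² → 0), and α = 1 would force 0 ≥ (1−c)∫u², impossible since c < 1; so 1−α > 0. By the sharp Poincaré inequality on H^1_0 of an interval of length L, ∫(u')² ≥ (π/L)²∫u² with equality for the first sine mode sin(π(x−x₀)/L) (x₀ the left endpoint), so the inequality holds for all u iff (1−α)(π/L)² ≥ α − c, i.e. α ≤ ((π/L)² + c)/((π/L)² + 1) = (1 + c(L/π)²)/(1 + (L/π)²). With (π/L)² = 9*π^2/16 and c = 4/9, the largest admissible constant is α = ((π/L)² + c)/((π/L)² + 1).
Simplifying, α = (64 + 81*π^2)/(9*(16 + 9*π^2)).


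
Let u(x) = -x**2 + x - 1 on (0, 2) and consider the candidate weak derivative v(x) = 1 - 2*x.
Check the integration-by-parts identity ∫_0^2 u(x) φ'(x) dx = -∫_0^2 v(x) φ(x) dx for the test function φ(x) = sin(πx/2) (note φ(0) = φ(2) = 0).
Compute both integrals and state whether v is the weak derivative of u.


LHS = 4/π, RHS = 4/π. Yes, v = u' weakly.

u(x) = -x**2 + x - 1, classical derivative u'(x) = 1 - 2*x.
φ(x) = sin(πx/2), so φ'(x) = π*cos(π*x/2)/2.
Note φ(0) = φ(2) = 0, so the boundary term u·φ vanishes.
LHS = ∫_0^2 u(x) φ'(x) dx = ∫_0^2 (-π*x^2*cos(π*x/2)/2 + π*x*cos(π*x/2)/2 - π*cos(π*x/2)/2) dx. Term by term:
  ∫_0^2 -π*cos(π*x/2)/2 dx = 0;  ∫_0^2 π*x*cos(π*x/2)/2 dx = -4/π;  ∫_0^2 -π*x^2*cos(π*x/2)/2 dx = 8/π.
Sum: 0 − 4/π + 8/π = 4/π.
So LHS = 4/π.
∫_0^2 v(x) φ(x) dx = ∫_0^2 (-2*x*sin(π*x/2) + sin(π*x/2)) dx. Term by term:
  ∫_0^2 -2*x*sin(π*x/2) dx = -8/π;  ∫_0^2 sin(π*x/2) dx = 4/π.
Sum: -8/π + 4/π = -4/π.
So RHS = -∫_0^2 v(x) φ(x) dx = 4/π.
LHS = RHS, so the identity holds for this test φ.
Moreover u is smooth here and v(x) = u'(x) = 1 - 2*x pointwise, so the identity holds for every test function. Hence v is the weak derivative of u.


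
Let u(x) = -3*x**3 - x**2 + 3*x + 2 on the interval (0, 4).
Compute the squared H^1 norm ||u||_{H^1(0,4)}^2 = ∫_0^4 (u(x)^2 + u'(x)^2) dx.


||u||_{H^1}^2 = 1347932/35

The H^1 norm (squared) on an interval (0, L) is
  ||u||_{H^1}^2 = ∫_0^L u(x)^2 dx + ∫_0^L u'(x)^2 dx.
Compute u'(x) = -9*x**2 - 2*x + 3.
Then u(x)^2 = 9*x**6 + 6*x**5 - 17*x**4 - 18*x**3 + 5*x**2 + 12*x + 4 and u'(x)^2 = 81*x**4 + 36*x**3 - 50*x**2 - 12*x + 9.
Integrate each monomial from 0 to 4 using ∫_0^4 c·x^n dx = c·4^(n+1)/(n+1):
  ∫_0^4 u(x)^2 dx = ∫_0^4 (9*x^6 + 6*x^5 - 17*x^4 - 18*x^3 + 5*x^2 + 12*x + 4) dx. Term by term:
    ∫_0^4 9*x^6 dx = 147456/7;  ∫_0^4 6*x^5 dx = 4096;  ∫_0^4 -17*x^4 dx = -17408/5;
    ∫_0^4 -18*x^3 dx = -1152;  ∫_0^4 5*x^2 dx = 320/3;  ∫_0^4 12*x dx = 96;
    ∫_0^4 4 dx = 16.
  Sum: 147456/7 + 4096 − 17408/5 − 1152 + 320/3 + 96 + 16 = 2178352/105.
  ∫_0^4 u'(x)^2 dx = ∫_0^4 (81*x^4 + 36*x^3 - 50*x^2 - 12*x + 9) dx. Term by term:
    ∫_0^4 81*x^4 dx = 82944/5;  ∫_0^4 36*x^3 dx = 2304;  ∫_0^4 -50*x^2 dx = -3200/3;
    ∫_0^4 -12*x dx = -96;  ∫_0^4 9 dx = 36.
  Sum: 82944/5 + 2304 − 3200/3 − 96 + 36 = 266492/15.
Adding: ||u||_{H^1}^2 = 2178352/105 + 266492/15 = 1347932/35.


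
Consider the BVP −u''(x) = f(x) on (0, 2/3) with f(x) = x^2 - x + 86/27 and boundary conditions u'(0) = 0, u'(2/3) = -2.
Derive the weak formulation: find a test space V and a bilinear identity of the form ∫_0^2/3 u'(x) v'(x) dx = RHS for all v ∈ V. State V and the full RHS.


V = H^1(0, 2/3) (v unrestricted at boundary; u is determined up to an additive constant); weak form: ∫_0^2/3 u'v' dx = ∫_0^2/3 (x^2 - x + 86/27) v dx − 2·v(2/3) for all v ∈ V.

Multiply both sides by a test function v and integrate from 0 to 2/3:
  ∫_0^2/3 −u''(x) v(x) dx = ∫_0^2/3 f(x) v(x) dx.
Integrate the LHS by parts once:
  ∫_0^2/3 −u'' v dx = −[u'(x) v(x)]_0^2/3 + ∫_0^2/3 u'(x) v'(x) dx.
Thus ∫_0^2/3 u'(x) v'(x) dx = ∫_0^2/3 f(x) v(x) dx + [u'(x) v(x)]_0^2/3.
Choose V so that boundary terms are either known or forced to vanish.
u has inhomogeneous Neumann u'(0) = 0, u'(2/3) = -2. [u' v]_0^2/3 = (-2)·v(2/3) − (0)·v(0) = − 2·v(2/3). Take V = H^1(0, 2/3); boundary term becomes part of RHS.
Weak formulation: find u (satisfying any essential BC) such that ∫_0^2/3 u'(x) v'(x) dx = ∫_0^2/3 f v dx − 2·v(2/3) for all v ∈ V (Neumann data are natural BCs: they enter the RHS as boundary terms).
Substituting f(x) = x^2 - x + 86/27, the right-hand side is ∫_0^2/3 (x^2 - x + 86/27) v dx − 2·v(2/3).
Compatibility check (pure Neumann): taking v ≡ 1 ∈ V gives 0 = ∫_0^2/3 f dx + (-2) − (0), i.e. ∫_0^2/3 f dx must equal u'(0) − u'(2/3) = 2. Indeed ∫_0^2/3 (x^2 - x + 86/27) dx = 2, so the data are compatible. The solution is then unique only up to an additive constant (fix it e.g. by requiring ∫_0^2/3 u dx = 0).
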